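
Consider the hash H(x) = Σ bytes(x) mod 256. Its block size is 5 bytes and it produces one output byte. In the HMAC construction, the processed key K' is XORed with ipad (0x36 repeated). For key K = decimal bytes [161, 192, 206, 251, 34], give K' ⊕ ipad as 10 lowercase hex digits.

97f6f8cd14

Key decimal bytes [161, 192, 206, 251, 34] = a1 c0 ce fb 22 is exactly B = 5 bytes: K' = a1 c0 ce fb 22.
XOR each byte with 0x36: a1⊕36=97, c0⊕36=f6, ce⊕36=f8, fb⊕36=cd, 22⊕36=14.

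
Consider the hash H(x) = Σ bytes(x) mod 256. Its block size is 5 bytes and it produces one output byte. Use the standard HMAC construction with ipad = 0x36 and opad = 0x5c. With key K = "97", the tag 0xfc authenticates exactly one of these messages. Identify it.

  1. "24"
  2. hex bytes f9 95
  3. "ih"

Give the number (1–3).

Key "97" = 39 37 is 2 bytes ≤ B = 5; zero-pad to 5 bytes: K' = 39 37 00 00 00.
K' ⊕ ipad = 0f 01 36 36 36; K' ⊕ opad = 65 6b 5c 5c 5c.
m1: inner = H(0f 01 36 36 36 32 34) = 18; tag = H(65 6b 5c 5c 5c 18) = fc ← matches
m2: inner = H(0f 01 36 36 36 f9 95) = 40; tag = H(65 6b 5c 5c 5c 40) = 24
m3: inner = H(0f 01 36 36 36 69 68) = 83; tag = H(65 6b 5c 5c 5c 83) = 67

1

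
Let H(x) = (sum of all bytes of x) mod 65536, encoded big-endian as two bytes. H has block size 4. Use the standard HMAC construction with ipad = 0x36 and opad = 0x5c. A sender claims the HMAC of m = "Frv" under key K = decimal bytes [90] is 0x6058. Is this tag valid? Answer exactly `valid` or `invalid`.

Key decimal bytes [90] = 5a is 1 byte ≤ B = 4; zero-pad to 4 bytes: K' = 5a 00 00 00.
K' ⊕ ipad = 6c 36 36 36; K' ⊕ opad = 06 5c 5c 5c.
Inner hash: sum = 108+54+54+54+70+114+118 = 572 → 02 3c.
Outer hash (recomputed tag): sum = 6+92+92+92+2+60 = 344 → 01 58.
Recomputed tag = 0158; claimed = 6058 → mismatch.

invalid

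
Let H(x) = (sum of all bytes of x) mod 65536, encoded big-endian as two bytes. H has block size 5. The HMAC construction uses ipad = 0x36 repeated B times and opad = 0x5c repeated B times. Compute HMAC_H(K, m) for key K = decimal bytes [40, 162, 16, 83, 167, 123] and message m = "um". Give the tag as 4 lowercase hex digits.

01b8

Key decimal bytes [40, 162, 16, 83, 167, 123] = 28 a2 10 53 a7 7b is 6 bytes > B = 5, so hash it first: H(key) = 02 4f, then zero-pad to 5 bytes: K' = 02 4f 00 00 00.
K' ⊕ ipad = 34 79 36 36 36.  K' ⊕ opad = 5e 13 5c 5c 5c.
Inner input = (K'⊕ipad) ∥ m = 34 79 36 36 36 ∥ 75 6d.
Inner hash: sum = 52+121+54+54+54+117+109 = 561 → 02 31.
Outer input = (K'⊕opad) ∥ inner = 5e 13 5c 5c 5c ∥ 02 31.
Outer hash (tag): sum = 94+19+92+92+92+2+49 = 440 → 01 b8.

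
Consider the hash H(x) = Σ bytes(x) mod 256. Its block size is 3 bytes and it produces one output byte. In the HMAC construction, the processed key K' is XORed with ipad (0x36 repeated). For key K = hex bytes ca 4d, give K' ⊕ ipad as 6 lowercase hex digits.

Key hex bytes ca 4d is 2 bytes ≤ B = 3; zero-pad to 3 bytes: K' = ca 4d 00.
XOR each byte with 0x36: ca⊕36=fc, 4d⊕36=7b, 00⊕36=36.

fc7b36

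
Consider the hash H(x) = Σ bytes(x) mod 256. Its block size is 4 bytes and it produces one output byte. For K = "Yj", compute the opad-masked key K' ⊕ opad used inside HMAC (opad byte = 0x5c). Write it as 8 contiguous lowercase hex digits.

05365c5c

Key "Yj" = 59 6a is 2 bytes ≤ B = 4; zero-pad to 4 bytes: K' = 59 6a 00 00.
XOR each byte with 0x5c: 59⊕5c=05, 6a⊕5c=36, 00⊕5c=5c, 00⊕5c=5c.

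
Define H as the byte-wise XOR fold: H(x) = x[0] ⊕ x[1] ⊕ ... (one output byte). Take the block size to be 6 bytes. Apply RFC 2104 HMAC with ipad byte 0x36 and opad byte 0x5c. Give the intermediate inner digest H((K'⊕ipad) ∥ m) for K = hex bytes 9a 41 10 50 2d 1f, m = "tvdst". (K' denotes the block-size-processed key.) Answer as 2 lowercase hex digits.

Key hex bytes 9a 41 10 50 2d 1f is exactly B = 6 bytes: K' = 9a 41 10 50 2d 1f.
K' ⊕ ipad = ac 77 26 66 1b 29.
Inner input = ac 77 26 66 1b 29 ∥ 74 76 64 73 74.
Inner hash: XOR ac⊕77⊕26⊕66⊕1b⊕29⊕74⊕76⊕64⊕73⊕74 = c8.

c8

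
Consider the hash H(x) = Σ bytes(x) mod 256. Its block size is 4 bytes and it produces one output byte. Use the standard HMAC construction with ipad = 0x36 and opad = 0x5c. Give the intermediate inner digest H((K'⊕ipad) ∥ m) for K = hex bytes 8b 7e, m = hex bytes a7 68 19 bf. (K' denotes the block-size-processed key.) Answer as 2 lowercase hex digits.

58

Key hex bytes 8b 7e is 2 bytes ≤ B = 4; zero-pad to 4 bytes: K' = 8b 7e 00 00.
K' ⊕ ipad = bd 48 36 36.
Inner input = bd 48 36 36 ∥ a7 68 19 bf.
Inner hash: sum = 189+72+54+54+167+104+25+191 = 856; mod 256 = 88 → 58.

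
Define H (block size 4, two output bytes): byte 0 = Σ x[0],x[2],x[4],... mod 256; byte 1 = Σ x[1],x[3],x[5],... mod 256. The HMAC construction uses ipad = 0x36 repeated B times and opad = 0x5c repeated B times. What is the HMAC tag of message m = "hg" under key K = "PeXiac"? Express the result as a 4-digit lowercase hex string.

8e6d

Key "PeXiac" = 50 65 58 69 61 63 is 6 bytes > B = 4, so hash it first: H(key) = 09 31, then zero-pad to 4 bytes: K' = 09 31 00 00.
K' ⊕ ipad = 3f 07 36 36.  K' ⊕ opad = 55 6d 5c 5c.
Inner input = (K'⊕ipad) ∥ m = 3f 07 36 36 ∥ 68 67.
Inner hash: even-index sum = 221 mod 256 = 221; odd-index sum = 164 mod 256 = 164 → dd a4.
Outer input = (K'⊕opad) ∥ inner = 55 6d 5c 5c ∥ dd a4.
Outer hash (tag): even-index sum = 398 mod 256 = 142; odd-index sum = 365 mod 256 = 109 → 8e 6d.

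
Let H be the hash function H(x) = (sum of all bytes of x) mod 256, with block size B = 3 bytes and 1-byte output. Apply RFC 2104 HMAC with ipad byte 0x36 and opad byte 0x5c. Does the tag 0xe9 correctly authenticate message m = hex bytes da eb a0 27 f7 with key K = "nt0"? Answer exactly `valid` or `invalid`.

Key "nt0" = 6e 74 30 is exactly B = 3 bytes: K' = 6e 74 30.
K' ⊕ ipad = 58 42 06; K' ⊕ opad = 32 28 6c.
Inner hash: sum = 88+66+6+218+235+160+39+247 = 1059; mod 256 = 35 → 23.
Outer hash (recomputed tag): sum = 50+40+108+35 = 233 → e9.
Recomputed tag = e9; claimed = e9 → match.

valid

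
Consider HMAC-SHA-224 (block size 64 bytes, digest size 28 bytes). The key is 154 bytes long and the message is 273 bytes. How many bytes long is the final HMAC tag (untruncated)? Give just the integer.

The tag is one SHA-224 digest: 28 bytes.

28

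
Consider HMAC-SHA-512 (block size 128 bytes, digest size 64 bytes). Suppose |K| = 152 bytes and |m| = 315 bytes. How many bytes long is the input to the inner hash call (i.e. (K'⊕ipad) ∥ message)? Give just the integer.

443

Key is 152 > 128 bytes, so it is hashed to 64 bytes then zero-padded to 128: |K'| = 128.
Inner input = (K'⊕ipad) ∥ m → 128 + 315 = 443 bytes.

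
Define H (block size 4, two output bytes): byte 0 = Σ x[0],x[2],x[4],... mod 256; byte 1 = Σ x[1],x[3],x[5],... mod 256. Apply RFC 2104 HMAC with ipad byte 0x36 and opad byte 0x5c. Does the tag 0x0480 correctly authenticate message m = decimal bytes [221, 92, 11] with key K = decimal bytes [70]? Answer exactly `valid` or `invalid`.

valid

Key decimal bytes [70] = 46 is 1 byte ≤ B = 4; zero-pad to 4 bytes: K' = 46 00 00 00.
K' ⊕ ipad = 70 36 36 36; K' ⊕ opad = 1a 5c 5c 5c.
Inner hash: even-index sum = 398 mod 256 = 142; odd-index sum = 200 mod 256 = 200 → 8e c8.
Outer hash (recomputed tag): even-index sum = 260 mod 256 = 4; odd-index sum = 384 mod 256 = 128 → 04 80.
Recomputed tag = 0480; claimed = 0480 → match.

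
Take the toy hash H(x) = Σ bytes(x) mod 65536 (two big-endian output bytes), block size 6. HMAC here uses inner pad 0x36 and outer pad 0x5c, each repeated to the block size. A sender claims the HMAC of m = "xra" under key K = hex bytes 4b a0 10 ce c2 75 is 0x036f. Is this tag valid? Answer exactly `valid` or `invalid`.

Key hex bytes 4b a0 10 ce c2 75 is exactly B = 6 bytes: K' = 4b a0 10 ce c2 75.
K' ⊕ ipad = 7d 96 26 f8 f4 43; K' ⊕ opad = 17 fc 4c 92 9e 29.
Inner hash: sum = 125+150+38+248+244+67+120+114+97 = 1203 → 04 b3.
Outer hash (recomputed tag): sum = 23+252+76+146+158+41+4+179 = 879 → 03 6f.
Recomputed tag = 036f; claimed = 036f → match.

valid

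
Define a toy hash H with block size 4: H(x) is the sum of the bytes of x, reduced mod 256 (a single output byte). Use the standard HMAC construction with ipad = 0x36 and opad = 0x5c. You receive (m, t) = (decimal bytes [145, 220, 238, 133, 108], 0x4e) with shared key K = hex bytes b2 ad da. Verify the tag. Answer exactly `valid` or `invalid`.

Key hex bytes b2 ad da is 3 bytes ≤ B = 4; zero-pad to 4 bytes: K' = b2 ad da 00.
K' ⊕ ipad = 84 9b ec 36; K' ⊕ opad = ee f1 86 5c.
Inner hash: sum = 132+155+236+54+145+220+238+133+108 = 1421; mod 256 = 141 → 8d.
Outer hash (recomputed tag): sum = 238+241+134+92+141 = 846; mod 256 = 78 → 4e.
Recomputed tag = 4e; claimed = 4e → match.

valid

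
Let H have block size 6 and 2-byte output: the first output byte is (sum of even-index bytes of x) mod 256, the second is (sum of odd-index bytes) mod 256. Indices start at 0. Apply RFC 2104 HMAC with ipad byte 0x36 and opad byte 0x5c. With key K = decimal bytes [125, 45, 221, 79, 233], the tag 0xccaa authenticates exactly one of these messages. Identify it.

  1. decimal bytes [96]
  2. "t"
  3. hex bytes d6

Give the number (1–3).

Key decimal bytes [125, 45, 221, 79, 233] = 7d 2d dd 4f e9 is 5 bytes ≤ B = 6; zero-pad to 6 bytes: K' = 7d 2d dd 4f e9 00.
K' ⊕ ipad = 4b 1b eb 79 df 36; K' ⊕ opad = 21 71 81 13 b5 5c.
m1: inner = H(4b 1b eb 79 df 36 60) = 75 ca; tag = H(21 71 81 13 b5 5c 75 ca) = ccaa ← matches
m2: inner = H(4b 1b eb 79 df 36 74) = 89 ca; tag = H(21 71 81 13 b5 5c 89 ca) = e0aa
m3: inner = H(4b 1b eb 79 df 36 d6) = eb ca; tag = H(21 71 81 13 b5 5c eb ca) = 42aa

1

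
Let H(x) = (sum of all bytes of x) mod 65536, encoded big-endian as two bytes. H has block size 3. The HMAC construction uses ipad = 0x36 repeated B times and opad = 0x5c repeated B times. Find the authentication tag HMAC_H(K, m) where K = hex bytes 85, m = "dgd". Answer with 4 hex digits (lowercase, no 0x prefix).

01e1

Key hex bytes 85 is 1 byte ≤ B = 3; zero-pad to 3 bytes: K' = 85 00 00.
K' ⊕ ipad = b3 36 36.  K' ⊕ opad = d9 5c 5c.
Inner input = (K'⊕ipad) ∥ m = b3 36 36 ∥ 64 67 64.
Inner hash: sum = 179+54+54+100+103+100 = 590 → 02 4e.
Outer input = (K'⊕opad) ∥ inner = d9 5c 5c ∥ 02 4e.
Outer hash (tag): sum = 217+92+92+2+78 = 481 → 01 e1.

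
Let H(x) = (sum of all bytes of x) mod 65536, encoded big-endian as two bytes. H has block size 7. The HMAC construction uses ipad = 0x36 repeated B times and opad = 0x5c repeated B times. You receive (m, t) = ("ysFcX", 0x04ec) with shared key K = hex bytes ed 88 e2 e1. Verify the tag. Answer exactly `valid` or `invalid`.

Key hex bytes ed 88 e2 e1 is 4 bytes ≤ B = 7; zero-pad to 7 bytes: K' = ed 88 e2 e1 00 00 00.
K' ⊕ ipad = db be d4 d7 36 36 36; K' ⊕ opad = b1 d4 be bd 5c 5c 5c.
Inner hash: sum = 219+190+212+215+54+54+54+121+115+70+99+88 = 1491 → 05 d3.
Outer hash (recomputed tag): sum = 177+212+190+189+92+92+92+5+211 = 1260 → 04 ec.
Recomputed tag = 04ec; claimed = 04ec → match.

valid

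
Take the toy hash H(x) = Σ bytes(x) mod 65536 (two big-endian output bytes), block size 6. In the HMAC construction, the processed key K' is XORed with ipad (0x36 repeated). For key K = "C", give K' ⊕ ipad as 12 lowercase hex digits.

Key "C" = 43 is 1 byte ≤ B = 6; zero-pad to 6 bytes: K' = 43 00 00 00 00 00.
XOR each byte with 0x36: 43⊕36=75, 00⊕36=36, 00⊕36=36, 00⊕36=36, 00⊕36=36, 00⊕36=36.

753636363636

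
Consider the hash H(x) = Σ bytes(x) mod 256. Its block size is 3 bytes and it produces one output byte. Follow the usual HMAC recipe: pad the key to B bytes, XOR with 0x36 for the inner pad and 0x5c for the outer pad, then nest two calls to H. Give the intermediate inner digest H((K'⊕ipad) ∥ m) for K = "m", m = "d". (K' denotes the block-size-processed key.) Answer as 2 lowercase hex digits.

2b

Key "m" = 6d is 1 byte ≤ B = 3; zero-pad to 3 bytes: K' = 6d 00 00.
K' ⊕ ipad = 5b 36 36.
Inner input = 5b 36 36 ∥ 64.
Inner hash: sum = 91+54+54+100 = 299; mod 256 = 43 → 2b.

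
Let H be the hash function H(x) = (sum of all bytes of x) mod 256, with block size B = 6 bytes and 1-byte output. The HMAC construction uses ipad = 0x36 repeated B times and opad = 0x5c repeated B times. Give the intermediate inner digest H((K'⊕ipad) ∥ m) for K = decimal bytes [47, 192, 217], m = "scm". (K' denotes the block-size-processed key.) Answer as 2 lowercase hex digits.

e3

Key decimal bytes [47, 192, 217] = 2f c0 d9 is 3 bytes ≤ B = 6; zero-pad to 6 bytes: K' = 2f c0 d9 00 00 00.
K' ⊕ ipad = 19 f6 ef 36 36 36.
Inner input = 19 f6 ef 36 36 36 ∥ 73 63 6d.
Inner hash: sum = 25+246+239+54+54+54+115+99+109 = 995; mod 256 = 227 → e3.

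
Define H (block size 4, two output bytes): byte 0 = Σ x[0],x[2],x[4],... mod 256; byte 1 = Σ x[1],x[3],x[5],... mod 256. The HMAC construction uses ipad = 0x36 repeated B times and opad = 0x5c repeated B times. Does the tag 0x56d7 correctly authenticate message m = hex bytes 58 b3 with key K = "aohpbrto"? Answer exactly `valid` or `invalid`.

valid

Key "aohpbrto" = 61 6f 68 70 62 72 74 6f is 8 bytes > B = 4, so hash it first: H(key) = 9f c0, then zero-pad to 4 bytes: K' = 9f c0 00 00.
K' ⊕ ipad = a9 f6 36 36; K' ⊕ opad = c3 9c 5c 5c.
Inner hash: even-index sum = 311 mod 256 = 55; odd-index sum = 479 mod 256 = 223 → 37 df.
Outer hash (recomputed tag): even-index sum = 342 mod 256 = 86; odd-index sum = 471 mod 256 = 215 → 56 d7.
Recomputed tag = 56d7; claimed = 56d7 → match.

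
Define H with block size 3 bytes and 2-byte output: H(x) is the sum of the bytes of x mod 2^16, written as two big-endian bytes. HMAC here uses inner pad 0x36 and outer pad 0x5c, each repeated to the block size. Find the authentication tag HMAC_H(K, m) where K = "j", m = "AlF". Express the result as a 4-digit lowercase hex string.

01aa

Key "j" = 6a is 1 byte ≤ B = 3; zero-pad to 3 bytes: K' = 6a 00 00.
K' ⊕ ipad = 5c 36 36.  K' ⊕ opad = 36 5c 5c.
Inner input = (K'⊕ipad) ∥ m = 5c 36 36 ∥ 41 6c 46.
Inner hash: sum = 92+54+54+65+108+70 = 443 → 01 bb.
Outer input = (K'⊕opad) ∥ inner = 36 5c 5c ∥ 01 bb.
Outer hash (tag): sum = 54+92+92+1+187 = 426 → 01 aa.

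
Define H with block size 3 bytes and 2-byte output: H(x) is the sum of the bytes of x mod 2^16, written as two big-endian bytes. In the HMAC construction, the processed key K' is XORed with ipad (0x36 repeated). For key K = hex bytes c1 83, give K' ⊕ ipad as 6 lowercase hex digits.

f7b536

Key hex bytes c1 83 is 2 bytes ≤ B = 3; zero-pad to 3 bytes: K' = c1 83 00.
XOR each byte with 0x36: c1⊕36=f7, 83⊕36=b5, 00⊕36=36.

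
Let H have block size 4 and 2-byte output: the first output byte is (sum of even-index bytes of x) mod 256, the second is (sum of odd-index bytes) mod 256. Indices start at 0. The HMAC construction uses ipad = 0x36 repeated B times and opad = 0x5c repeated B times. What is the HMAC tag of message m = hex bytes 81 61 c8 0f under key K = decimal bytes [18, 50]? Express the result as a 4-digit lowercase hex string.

Key decimal bytes [18, 50] = 12 32 is 2 bytes ≤ B = 4; zero-pad to 4 bytes: K' = 12 32 00 00.
K' ⊕ ipad = 24 04 36 36.  K' ⊕ opad = 4e 6e 5c 5c.
Inner input = (K'⊕ipad) ∥ m = 24 04 36 36 ∥ 81 61 c8 0f.
Inner hash: even-index sum = 419 mod 256 = 163; odd-index sum = 170 mod 256 = 170 → a3 aa.
Outer input = (K'⊕opad) ∥ inner = 4e 6e 5c 5c ∥ a3 aa.
Outer hash (tag): even-index sum = 333 mod 256 = 77; odd-index sum = 372 mod 256 = 116 → 4d 74.

4d74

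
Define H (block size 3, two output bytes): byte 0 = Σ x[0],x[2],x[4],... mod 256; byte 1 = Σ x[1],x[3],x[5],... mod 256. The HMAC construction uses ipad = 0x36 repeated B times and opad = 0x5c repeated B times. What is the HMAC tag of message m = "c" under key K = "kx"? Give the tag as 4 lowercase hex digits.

44b7

Key "kx" = 6b 78 is 2 bytes ≤ B = 3; zero-pad to 3 bytes: K' = 6b 78 00.
K' ⊕ ipad = 5d 4e 36.  K' ⊕ opad = 37 24 5c.
Inner input = (K'⊕ipad) ∥ m = 5d 4e 36 ∥ 63.
Inner hash: even-index sum = 147 mod 256 = 147; odd-index sum = 177 mod 256 = 177 → 93 b1.
Outer input = (K'⊕opad) ∥ inner = 37 24 5c ∥ 93 b1.
Outer hash (tag): even-index sum = 324 mod 256 = 68; odd-index sum = 183 mod 256 = 183 → 44 b7.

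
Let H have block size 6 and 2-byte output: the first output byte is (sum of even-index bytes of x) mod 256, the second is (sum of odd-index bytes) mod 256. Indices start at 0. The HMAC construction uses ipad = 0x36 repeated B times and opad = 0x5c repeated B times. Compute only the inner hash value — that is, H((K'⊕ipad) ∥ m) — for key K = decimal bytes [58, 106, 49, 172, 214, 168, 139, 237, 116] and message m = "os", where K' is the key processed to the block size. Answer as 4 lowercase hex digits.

Key decimal bytes [58, 106, 49, 172, 214, 168, 139, 237, 116] = 3a 6a 31 ac d6 a8 8b ed 74 is 9 bytes > B = 6, so hash it first: H(key) = 40 ab, then zero-pad to 6 bytes: K' = 40 ab 00 00 00 00.
K' ⊕ ipad = 76 9d 36 36 36 36.
Inner input = 76 9d 36 36 36 36 ∥ 6f 73.
Inner hash: even-index sum = 337 mod 256 = 81; odd-index sum = 380 mod 256 = 124 → 51 7c.

517c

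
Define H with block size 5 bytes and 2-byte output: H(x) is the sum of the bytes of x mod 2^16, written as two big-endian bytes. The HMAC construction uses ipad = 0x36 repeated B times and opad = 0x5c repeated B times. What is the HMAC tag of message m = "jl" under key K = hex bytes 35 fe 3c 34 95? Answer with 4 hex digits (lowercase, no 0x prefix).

02ee

Key hex bytes 35 fe 3c 34 95 is exactly B = 5 bytes: K' = 35 fe 3c 34 95.
K' ⊕ ipad = 03 c8 0a 02 a3.  K' ⊕ opad = 69 a2 60 68 c9.
Inner input = (K'⊕ipad) ∥ m = 03 c8 0a 02 a3 ∥ 6a 6c.
Inner hash: sum = 3+200+10+2+163+106+108 = 592 → 02 50.
Outer input = (K'⊕opad) ∥ inner = 69 a2 60 68 c9 ∥ 02 50.
Outer hash (tag): sum = 105+162+96+104+201+2+80 = 750 → 02 ee.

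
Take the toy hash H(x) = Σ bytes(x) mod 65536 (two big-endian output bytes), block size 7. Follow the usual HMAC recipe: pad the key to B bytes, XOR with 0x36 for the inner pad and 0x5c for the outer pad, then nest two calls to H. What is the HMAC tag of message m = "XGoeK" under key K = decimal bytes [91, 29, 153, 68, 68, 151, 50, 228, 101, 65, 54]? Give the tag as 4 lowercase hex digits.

02b7

Key decimal bytes [91, 29, 153, 68, 68, 151, 50, 228, 101, 65, 54] = 5b 1d 99 44 44 97 32 e4 65 41 36 is 11 bytes > B = 7, so hash it first: H(key) = 04 22, then zero-pad to 7 bytes: K' = 04 22 00 00 00 00 00.
K' ⊕ ipad = 32 14 36 36 36 36 36.  K' ⊕ opad = 58 7e 5c 5c 5c 5c 5c.
Inner input = (K'⊕ipad) ∥ m = 32 14 36 36 36 36 36 ∥ 58 47 6f 65 4b.
Inner hash: sum = 50+20+54+54+54+54+54+88+71+111+101+75 = 786 → 03 12.
Outer input = (K'⊕opad) ∥ inner = 58 7e 5c 5c 5c 5c 5c ∥ 03 12.
Outer hash (tag): sum = 88+126+92+92+92+92+92+3+18 = 695 → 02 b7.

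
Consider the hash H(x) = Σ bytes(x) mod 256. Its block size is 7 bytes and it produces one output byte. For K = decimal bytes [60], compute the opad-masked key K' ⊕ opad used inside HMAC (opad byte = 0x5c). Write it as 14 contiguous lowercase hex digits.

Key decimal bytes [60] = 3c is 1 byte ≤ B = 7; zero-pad to 7 bytes: K' = 3c 00 00 00 00 00 00.
XOR each byte with 0x5c: 3c⊕5c=60, 00⊕5c=5c, 00⊕5c=5c, 00⊕5c=5c, 00⊕5c=5c, 00⊕5c=5c, 00⊕5c=5c.

605c5c5c5c5c5c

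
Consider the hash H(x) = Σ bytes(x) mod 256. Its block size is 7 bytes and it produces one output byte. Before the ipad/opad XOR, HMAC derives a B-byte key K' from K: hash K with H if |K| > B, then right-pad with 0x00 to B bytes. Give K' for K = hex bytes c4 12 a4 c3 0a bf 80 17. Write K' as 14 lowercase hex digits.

9d000000000000

|K| = 8 > B = 7, so first hash the key.
H(K): sum = 196+18+164+195+10+191+128+23 = 925; mod 256 = 157 → 9d.
Zero-pad H(K) = 9d to 7 bytes: K' = 9d 00 00 00 00 00 00.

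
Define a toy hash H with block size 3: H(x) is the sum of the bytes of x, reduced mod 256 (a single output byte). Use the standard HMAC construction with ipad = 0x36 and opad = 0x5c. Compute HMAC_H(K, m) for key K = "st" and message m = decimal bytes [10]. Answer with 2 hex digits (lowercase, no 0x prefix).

7a

Key "st" = 73 74 is 2 bytes ≤ B = 3; zero-pad to 3 bytes: K' = 73 74 00.
K' ⊕ ipad = 45 42 36.  K' ⊕ opad = 2f 28 5c.
Inner input = (K'⊕ipad) ∥ m = 45 42 36 ∥ 0a.
Inner hash: sum = 69+66+54+10 = 199 → c7.
Outer input = (K'⊕opad) ∥ inner = 2f 28 5c ∥ c7.
Outer hash (tag): sum = 47+40+92+199 = 378; mod 256 = 122 → 7a.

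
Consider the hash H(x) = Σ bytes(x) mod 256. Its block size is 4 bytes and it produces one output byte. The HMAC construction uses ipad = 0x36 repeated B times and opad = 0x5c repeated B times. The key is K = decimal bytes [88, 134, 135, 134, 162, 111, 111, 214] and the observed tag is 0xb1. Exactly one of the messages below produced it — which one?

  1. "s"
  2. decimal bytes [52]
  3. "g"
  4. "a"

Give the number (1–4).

3

Key decimal bytes [88, 134, 135, 134, 162, 111, 111, 214] = 58 86 87 86 a2 6f 6f d6 is 8 bytes > B = 4, so hash it first: H(key) = 41, then zero-pad to 4 bytes: K' = 41 00 00 00.
K' ⊕ ipad = 77 36 36 36; K' ⊕ opad = 1d 5c 5c 5c.
m1: inner = H(77 36 36 36 73) = 8c; tag = H(1d 5c 5c 5c 8c) = bd
m2: inner = H(77 36 36 36 34) = 4d; tag = H(1d 5c 5c 5c 4d) = 7e
m3: inner = H(77 36 36 36 67) = 80; tag = H(1d 5c 5c 5c 80) = b1 ← matches
m4: inner = H(77 36 36 36 61) = 7a; tag = H(1d 5c 5c 5c 7a) = ab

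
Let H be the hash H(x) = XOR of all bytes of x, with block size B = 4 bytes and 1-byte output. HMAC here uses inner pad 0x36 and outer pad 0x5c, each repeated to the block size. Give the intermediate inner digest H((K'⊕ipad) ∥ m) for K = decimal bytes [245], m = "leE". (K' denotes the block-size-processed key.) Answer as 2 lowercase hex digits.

Key decimal bytes [245] = f5 is 1 byte ≤ B = 4; zero-pad to 4 bytes: K' = f5 00 00 00.
K' ⊕ ipad = c3 36 36 36.
Inner input = c3 36 36 36 ∥ 6c 65 45.
Inner hash: XOR c3⊕36⊕36⊕36⊕6c⊕65⊕45 = b9.

b9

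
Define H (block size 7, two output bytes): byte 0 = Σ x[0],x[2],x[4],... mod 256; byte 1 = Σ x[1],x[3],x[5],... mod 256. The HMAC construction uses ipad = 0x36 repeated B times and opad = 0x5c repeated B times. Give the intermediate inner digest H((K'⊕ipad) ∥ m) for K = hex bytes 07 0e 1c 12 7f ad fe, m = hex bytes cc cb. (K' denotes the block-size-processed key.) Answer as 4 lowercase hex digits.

37c3

Key hex bytes 07 0e 1c 12 7f ad fe is exactly B = 7 bytes: K' = 07 0e 1c 12 7f ad fe.
K' ⊕ ipad = 31 38 2a 24 49 9b c8.
Inner input = 31 38 2a 24 49 9b c8 ∥ cc cb.
Inner hash: even-index sum = 567 mod 256 = 55; odd-index sum = 451 mod 256 = 195 → 37 c3.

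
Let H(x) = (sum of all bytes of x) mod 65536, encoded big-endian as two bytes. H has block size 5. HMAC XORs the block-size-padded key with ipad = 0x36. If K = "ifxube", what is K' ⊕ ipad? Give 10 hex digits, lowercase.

34b5363636

Key "ifxube" = 69 66 78 75 62 65 is 6 bytes > B = 5, so hash it first: H(key) = 02 83, then zero-pad to 5 bytes: K' = 02 83 00 00 00.
XOR each byte with 0x36: 02⊕36=34, 83⊕36=b5, 00⊕36=36, 00⊕36=36, 00⊕36=36.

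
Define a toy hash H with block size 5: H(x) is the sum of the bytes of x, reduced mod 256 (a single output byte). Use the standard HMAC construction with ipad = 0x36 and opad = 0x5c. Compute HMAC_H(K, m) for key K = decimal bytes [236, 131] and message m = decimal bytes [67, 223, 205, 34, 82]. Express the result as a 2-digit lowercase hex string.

37

Key decimal bytes [236, 131] = ec 83 is 2 bytes ≤ B = 5; zero-pad to 5 bytes: K' = ec 83 00 00 00.
K' ⊕ ipad = da b5 36 36 36.  K' ⊕ opad = b0 df 5c 5c 5c.
Inner input = (K'⊕ipad) ∥ m = da b5 36 36 36 ∥ 43 df cd 22 52.
Inner hash: sum = 218+181+54+54+54+67+223+205+34+82 = 1172; mod 256 = 148 → 94.
Outer input = (K'⊕opad) ∥ inner = b0 df 5c 5c 5c ∥ 94.
Outer hash (tag): sum = 176+223+92+92+92+148 = 823; mod 256 = 55 → 37.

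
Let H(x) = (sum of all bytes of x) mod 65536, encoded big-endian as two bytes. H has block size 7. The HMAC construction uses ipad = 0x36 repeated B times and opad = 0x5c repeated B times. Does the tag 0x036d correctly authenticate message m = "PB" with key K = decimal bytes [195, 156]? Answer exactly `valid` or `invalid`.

Key decimal bytes [195, 156] = c3 9c is 2 bytes ≤ B = 7; zero-pad to 7 bytes: K' = c3 9c 00 00 00 00 00.
K' ⊕ ipad = f5 aa 36 36 36 36 36; K' ⊕ opad = 9f c0 5c 5c 5c 5c 5c.
Inner hash: sum = 245+170+54+54+54+54+54+80+66 = 831 → 03 3f.
Outer hash (recomputed tag): sum = 159+192+92+92+92+92+92+3+63 = 877 → 03 6d.
Recomputed tag = 036d; claimed = 036d → match.

valid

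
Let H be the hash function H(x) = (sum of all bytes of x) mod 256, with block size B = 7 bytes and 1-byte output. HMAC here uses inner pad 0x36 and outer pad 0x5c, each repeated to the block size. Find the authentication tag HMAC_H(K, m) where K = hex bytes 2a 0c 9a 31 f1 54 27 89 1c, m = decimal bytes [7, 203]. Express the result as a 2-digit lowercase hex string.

b0

Key hex bytes 2a 0c 9a 31 f1 54 27 89 1c is 9 bytes > B = 7, so hash it first: H(key) = 12, then zero-pad to 7 bytes: K' = 12 00 00 00 00 00 00.
K' ⊕ ipad = 24 36 36 36 36 36 36.  K' ⊕ opad = 4e 5c 5c 5c 5c 5c 5c.
Inner input = (K'⊕ipad) ∥ m = 24 36 36 36 36 36 36 ∥ 07 cb.
Inner hash: sum = 36+54+54+54+54+54+54+7+203 = 570; mod 256 = 58 → 3a.
Outer input = (K'⊕opad) ∥ inner = 4e 5c 5c 5c 5c 5c 5c ∥ 3a.
Outer hash (tag): sum = 78+92+92+92+92+92+92+58 = 688; mod 256 = 176 → b0.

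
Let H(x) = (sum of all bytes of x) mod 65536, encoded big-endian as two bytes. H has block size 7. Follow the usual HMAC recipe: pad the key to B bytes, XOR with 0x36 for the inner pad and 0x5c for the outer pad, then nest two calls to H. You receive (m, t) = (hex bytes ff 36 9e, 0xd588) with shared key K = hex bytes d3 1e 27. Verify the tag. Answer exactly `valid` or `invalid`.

invalid

Key hex bytes d3 1e 27 is 3 bytes ≤ B = 7; zero-pad to 7 bytes: K' = d3 1e 27 00 00 00 00.
K' ⊕ ipad = e5 28 11 36 36 36 36; K' ⊕ opad = 8f 42 7b 5c 5c 5c 5c.
Inner hash: sum = 229+40+17+54+54+54+54+255+54+158 = 969 → 03 c9.
Outer hash (recomputed tag): sum = 143+66+123+92+92+92+92+3+201 = 904 → 03 88.
Recomputed tag = 0388; claimed = d588 → mismatch.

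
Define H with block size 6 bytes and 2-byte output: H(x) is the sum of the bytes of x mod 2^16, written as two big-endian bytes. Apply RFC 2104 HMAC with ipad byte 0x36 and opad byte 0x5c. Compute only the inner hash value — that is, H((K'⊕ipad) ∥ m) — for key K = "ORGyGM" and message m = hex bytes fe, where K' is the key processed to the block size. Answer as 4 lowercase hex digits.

Key "ORGyGM" = 4f 52 47 79 47 4d is exactly B = 6 bytes: K' = 4f 52 47 79 47 4d.
K' ⊕ ipad = 79 64 71 4f 71 7b.
Inner input = 79 64 71 4f 71 7b ∥ fe.
Inner hash: sum = 121+100+113+79+113+123+254 = 903 → 03 87.

0387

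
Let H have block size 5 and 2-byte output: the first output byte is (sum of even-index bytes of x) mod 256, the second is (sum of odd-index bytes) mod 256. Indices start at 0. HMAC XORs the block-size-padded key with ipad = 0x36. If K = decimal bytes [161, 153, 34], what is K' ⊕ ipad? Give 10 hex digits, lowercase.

97af143636

Key decimal bytes [161, 153, 34] = a1 99 22 is 3 bytes ≤ B = 5; zero-pad to 5 bytes: K' = a1 99 22 00 00.
XOR each byte with 0x36: a1⊕36=97, 99⊕36=af, 22⊕36=14, 00⊕36=36, 00⊕36=36.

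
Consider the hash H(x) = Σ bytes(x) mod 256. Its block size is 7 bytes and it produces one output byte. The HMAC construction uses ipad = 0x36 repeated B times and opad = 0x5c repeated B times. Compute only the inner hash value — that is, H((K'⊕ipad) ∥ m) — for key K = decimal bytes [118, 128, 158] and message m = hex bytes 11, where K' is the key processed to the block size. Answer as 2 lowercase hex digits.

Key decimal bytes [118, 128, 158] = 76 80 9e is 3 bytes ≤ B = 7; zero-pad to 7 bytes: K' = 76 80 9e 00 00 00 00.
K' ⊕ ipad = 40 b6 a8 36 36 36 36.
Inner input = 40 b6 a8 36 36 36 36 ∥ 11.
Inner hash: sum = 64+182+168+54+54+54+54+17 = 647; mod 256 = 135 → 87.

87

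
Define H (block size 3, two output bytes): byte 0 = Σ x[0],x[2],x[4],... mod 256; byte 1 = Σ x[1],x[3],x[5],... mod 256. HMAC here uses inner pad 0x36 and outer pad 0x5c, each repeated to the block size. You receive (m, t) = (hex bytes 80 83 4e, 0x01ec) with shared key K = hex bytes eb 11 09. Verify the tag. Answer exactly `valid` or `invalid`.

valid

Key hex bytes eb 11 09 is exactly B = 3 bytes: K' = eb 11 09.
K' ⊕ ipad = dd 27 3f; K' ⊕ opad = b7 4d 55.
Inner hash: even-index sum = 415 mod 256 = 159; odd-index sum = 245 mod 256 = 245 → 9f f5.
Outer hash (recomputed tag): even-index sum = 513 mod 256 = 1; odd-index sum = 236 mod 256 = 236 → 01 ec.
Recomputed tag = 01ec; claimed = 01ec → match.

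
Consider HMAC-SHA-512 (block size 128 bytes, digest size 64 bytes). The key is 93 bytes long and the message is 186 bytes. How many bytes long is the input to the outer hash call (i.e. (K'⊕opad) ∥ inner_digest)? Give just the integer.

192

Key is 93 ≤ 128 bytes, zero-padded: |K'| = 128.
Outer input = (K'⊕opad) ∥ H(inner) → 128 + 64 = 192 bytes.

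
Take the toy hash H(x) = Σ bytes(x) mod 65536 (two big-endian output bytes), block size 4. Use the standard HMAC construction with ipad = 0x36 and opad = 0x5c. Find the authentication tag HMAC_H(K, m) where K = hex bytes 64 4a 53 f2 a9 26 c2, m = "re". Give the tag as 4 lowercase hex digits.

Key hex bytes 64 4a 53 f2 a9 26 c2 is 7 bytes > B = 4, so hash it first: H(key) = 03 84, then zero-pad to 4 bytes: K' = 03 84 00 00.
K' ⊕ ipad = 35 b2 36 36.  K' ⊕ opad = 5f d8 5c 5c.
Inner input = (K'⊕ipad) ∥ m = 35 b2 36 36 ∥ 72 65.
Inner hash: sum = 53+178+54+54+114+101 = 554 → 02 2a.
Outer input = (K'⊕opad) ∥ inner = 5f d8 5c 5c ∥ 02 2a.
Outer hash (tag): sum = 95+216+92+92+2+42 = 539 → 02 1b.

021b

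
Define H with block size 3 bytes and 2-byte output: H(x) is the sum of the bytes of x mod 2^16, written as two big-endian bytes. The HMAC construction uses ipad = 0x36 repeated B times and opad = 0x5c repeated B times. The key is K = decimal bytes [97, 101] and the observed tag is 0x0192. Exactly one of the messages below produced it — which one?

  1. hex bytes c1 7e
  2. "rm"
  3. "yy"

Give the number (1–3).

2

Key decimal bytes [97, 101] = 61 65 is 2 bytes ≤ B = 3; zero-pad to 3 bytes: K' = 61 65 00.
K' ⊕ ipad = 57 53 36; K' ⊕ opad = 3d 39 5c.
m1: inner = H(57 53 36 c1 7e) = 02 1f; tag = H(3d 39 5c 02 1f) = 00f3
m2: inner = H(57 53 36 72 6d) = 01 bf; tag = H(3d 39 5c 01 bf) = 0192 ← matches
m3: inner = H(57 53 36 79 79) = 01 d2; tag = H(3d 39 5c 01 d2) = 01a5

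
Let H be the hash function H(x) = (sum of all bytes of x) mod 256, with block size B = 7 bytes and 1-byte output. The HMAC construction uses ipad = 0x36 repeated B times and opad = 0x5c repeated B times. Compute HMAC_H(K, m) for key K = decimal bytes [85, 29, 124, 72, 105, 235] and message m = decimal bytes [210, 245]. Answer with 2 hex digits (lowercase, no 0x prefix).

55

Key decimal bytes [85, 29, 124, 72, 105, 235] = 55 1d 7c 48 69 eb is 6 bytes ≤ B = 7; zero-pad to 7 bytes: K' = 55 1d 7c 48 69 eb 00.
K' ⊕ ipad = 63 2b 4a 7e 5f dd 36.  K' ⊕ opad = 09 41 20 14 35 b7 5c.
Inner input = (K'⊕ipad) ∥ m = 63 2b 4a 7e 5f dd 36 ∥ d2 f5.
Inner hash: sum = 99+43+74+126+95+221+54+210+245 = 1167; mod 256 = 143 → 8f.
Outer input = (K'⊕opad) ∥ inner = 09 41 20 14 35 b7 5c ∥ 8f.
Outer hash (tag): sum = 9+65+32+20+53+183+92+143 = 597; mod 256 = 85 → 55.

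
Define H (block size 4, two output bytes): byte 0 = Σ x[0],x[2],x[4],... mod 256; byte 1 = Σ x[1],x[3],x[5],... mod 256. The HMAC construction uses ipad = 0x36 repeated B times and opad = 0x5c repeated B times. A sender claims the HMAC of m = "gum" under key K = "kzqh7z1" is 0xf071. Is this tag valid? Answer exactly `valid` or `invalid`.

valid

Key "kzqh7z1" = 6b 7a 71 68 37 7a 31 is 7 bytes > B = 4, so hash it first: H(key) = 44 5c, then zero-pad to 4 bytes: K' = 44 5c 00 00.
K' ⊕ ipad = 72 6a 36 36; K' ⊕ opad = 18 00 5c 5c.
Inner hash: even-index sum = 380 mod 256 = 124; odd-index sum = 277 mod 256 = 21 → 7c 15.
Outer hash (recomputed tag): even-index sum = 240 mod 256 = 240; odd-index sum = 113 mod 256 = 113 → f0 71.
Recomputed tag = f071; claimed = f071 → match.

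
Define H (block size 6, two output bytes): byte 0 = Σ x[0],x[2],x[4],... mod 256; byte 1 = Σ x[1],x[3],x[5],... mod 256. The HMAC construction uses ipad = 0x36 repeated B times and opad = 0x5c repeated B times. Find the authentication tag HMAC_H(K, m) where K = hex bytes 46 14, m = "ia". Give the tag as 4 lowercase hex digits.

17ef

Key hex bytes 46 14 is 2 bytes ≤ B = 6; zero-pad to 6 bytes: K' = 46 14 00 00 00 00.
K' ⊕ ipad = 70 22 36 36 36 36.  K' ⊕ opad = 1a 48 5c 5c 5c 5c.
Inner input = (K'⊕ipad) ∥ m = 70 22 36 36 36 36 ∥ 69 61.
Inner hash: even-index sum = 325 mod 256 = 69; odd-index sum = 239 mod 256 = 239 → 45 ef.
Outer input = (K'⊕opad) ∥ inner = 1a 48 5c 5c 5c 5c ∥ 45 ef.
Outer hash (tag): even-index sum = 279 mod 256 = 23; odd-index sum = 495 mod 256 = 239 → 17 ef.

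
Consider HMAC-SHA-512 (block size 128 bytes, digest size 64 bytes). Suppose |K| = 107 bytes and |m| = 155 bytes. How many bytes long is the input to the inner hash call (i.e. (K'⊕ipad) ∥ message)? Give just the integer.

Key is 107 ≤ 128 bytes, zero-padded: |K'| = 128.
Inner input = (K'⊕ipad) ∥ m → 128 + 155 = 283 bytes.

283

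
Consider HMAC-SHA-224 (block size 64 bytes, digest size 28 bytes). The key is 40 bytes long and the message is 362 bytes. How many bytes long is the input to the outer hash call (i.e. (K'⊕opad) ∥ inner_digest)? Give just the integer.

92

Key is 40 ≤ 64 bytes, zero-padded: |K'| = 64.
Outer input = (K'⊕opad) ∥ H(inner) → 64 + 28 = 92 bytes.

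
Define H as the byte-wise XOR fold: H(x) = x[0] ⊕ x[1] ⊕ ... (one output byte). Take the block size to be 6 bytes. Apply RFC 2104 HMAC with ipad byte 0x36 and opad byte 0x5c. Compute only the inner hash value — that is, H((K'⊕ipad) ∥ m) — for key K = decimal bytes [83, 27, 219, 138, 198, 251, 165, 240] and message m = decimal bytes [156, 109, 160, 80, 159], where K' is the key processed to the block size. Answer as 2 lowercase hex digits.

ef

Key decimal bytes [83, 27, 219, 138, 198, 251, 165, 240] = 53 1b db 8a c6 fb a5 f0 is 8 bytes > B = 6, so hash it first: H(key) = 71, then zero-pad to 6 bytes: K' = 71 00 00 00 00 00.
K' ⊕ ipad = 47 36 36 36 36 36.
Inner input = 47 36 36 36 36 36 ∥ 9c 6d a0 50 9f.
Inner hash: XOR 47⊕36⊕36⊕36⊕36⊕36⊕9c⊕6d⊕a0⊕50⊕9f = ef.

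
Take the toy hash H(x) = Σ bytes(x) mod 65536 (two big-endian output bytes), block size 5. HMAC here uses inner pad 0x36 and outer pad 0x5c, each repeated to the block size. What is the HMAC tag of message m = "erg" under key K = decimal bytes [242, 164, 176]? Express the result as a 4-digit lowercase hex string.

Key decimal bytes [242, 164, 176] = f2 a4 b0 is 3 bytes ≤ B = 5; zero-pad to 5 bytes: K' = f2 a4 b0 00 00.
K' ⊕ ipad = c4 92 86 36 36.  K' ⊕ opad = ae f8 ec 5c 5c.
Inner input = (K'⊕ipad) ∥ m = c4 92 86 36 36 ∥ 65 72 67.
Inner hash: sum = 196+146+134+54+54+101+114+103 = 902 → 03 86.
Outer input = (K'⊕opad) ∥ inner = ae f8 ec 5c 5c ∥ 03 86.
Outer hash (tag): sum = 174+248+236+92+92+3+134 = 979 → 03 d3.

03d3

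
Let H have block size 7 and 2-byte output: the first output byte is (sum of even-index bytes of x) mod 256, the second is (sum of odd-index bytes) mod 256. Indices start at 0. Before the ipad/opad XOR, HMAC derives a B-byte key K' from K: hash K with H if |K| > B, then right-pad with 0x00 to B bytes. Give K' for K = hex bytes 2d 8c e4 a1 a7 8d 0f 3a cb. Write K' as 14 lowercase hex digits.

|K| = 9 > B = 7, so first hash the key.
H(K): even-index sum = 658 mod 256 = 146; odd-index sum = 500 mod 256 = 244 → 92 f4.
Zero-pad H(K) = 92 f4 to 7 bytes: K' = 92 f4 00 00 00 00 00.

92f40000000000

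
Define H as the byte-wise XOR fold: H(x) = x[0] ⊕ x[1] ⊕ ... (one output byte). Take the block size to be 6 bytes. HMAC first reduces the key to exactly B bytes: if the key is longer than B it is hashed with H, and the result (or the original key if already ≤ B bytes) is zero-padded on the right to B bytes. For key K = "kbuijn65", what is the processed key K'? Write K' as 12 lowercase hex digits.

120000000000

|K| = 8 > B = 6, so first hash the key.
H(K): XOR 6b⊕62⊕75⊕69⊕6a⊕6e⊕36⊕35 = 12.
Zero-pad H(K) = 12 to 6 bytes: K' = 12 00 00 00 00 00.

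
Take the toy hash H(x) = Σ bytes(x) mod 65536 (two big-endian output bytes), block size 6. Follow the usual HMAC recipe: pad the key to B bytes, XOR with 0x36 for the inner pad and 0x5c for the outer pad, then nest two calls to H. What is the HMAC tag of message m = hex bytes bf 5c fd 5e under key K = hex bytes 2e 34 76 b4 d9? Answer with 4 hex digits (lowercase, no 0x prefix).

Key hex bytes 2e 34 76 b4 d9 is 5 bytes ≤ B = 6; zero-pad to 6 bytes: K' = 2e 34 76 b4 d9 00.
K' ⊕ ipad = 18 02 40 82 ef 36.  K' ⊕ opad = 72 68 2a e8 85 5c.
Inner input = (K'⊕ipad) ∥ m = 18 02 40 82 ef 36 ∥ bf 5c fd 5e.
Inner hash: sum = 24+2+64+130+239+54+191+92+253+94 = 1143 → 04 77.
Outer input = (K'⊕opad) ∥ inner = 72 68 2a e8 85 5c ∥ 04 77.
Outer hash (tag): sum = 114+104+42+232+133+92+4+119 = 840 → 03 48.

0348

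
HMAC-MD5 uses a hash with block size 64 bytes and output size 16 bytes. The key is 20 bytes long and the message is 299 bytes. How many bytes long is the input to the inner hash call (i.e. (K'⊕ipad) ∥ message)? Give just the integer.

363

Key is 20 ≤ 64 bytes, zero-padded: |K'| = 64.
Inner input = (K'⊕ipad) ∥ m → 64 + 299 = 363 bytes.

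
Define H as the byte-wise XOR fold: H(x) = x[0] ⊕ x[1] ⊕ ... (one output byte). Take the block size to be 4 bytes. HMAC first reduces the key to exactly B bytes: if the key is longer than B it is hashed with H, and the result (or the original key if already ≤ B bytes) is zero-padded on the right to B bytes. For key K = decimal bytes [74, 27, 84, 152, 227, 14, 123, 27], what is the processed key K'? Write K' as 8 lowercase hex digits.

|K| = 8 > B = 4, so first hash the key.
H(K): XOR 4a⊕1b⊕54⊕98⊕e3⊕0e⊕7b⊕1b = 10.
Zero-pad H(K) = 10 to 4 bytes: K' = 10 00 00 00.

10000000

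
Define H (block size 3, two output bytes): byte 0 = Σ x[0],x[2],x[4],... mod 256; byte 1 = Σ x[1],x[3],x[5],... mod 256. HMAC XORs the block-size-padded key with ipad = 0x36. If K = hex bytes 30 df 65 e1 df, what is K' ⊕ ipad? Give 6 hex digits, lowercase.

Key hex bytes 30 df 65 e1 df is 5 bytes > B = 3, so hash it first: H(key) = 74 c0, then zero-pad to 3 bytes: K' = 74 c0 00.
XOR each byte with 0x36: 74⊕36=42, c0⊕36=f6, 00⊕36=36.

42f636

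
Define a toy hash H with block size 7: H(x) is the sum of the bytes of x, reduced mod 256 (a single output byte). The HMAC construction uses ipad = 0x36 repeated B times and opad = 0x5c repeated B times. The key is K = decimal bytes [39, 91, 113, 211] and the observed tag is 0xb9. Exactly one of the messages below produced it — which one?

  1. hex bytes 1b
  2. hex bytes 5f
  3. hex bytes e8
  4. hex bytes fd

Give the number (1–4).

Key decimal bytes [39, 91, 113, 211] = 27 5b 71 d3 is 4 bytes ≤ B = 7; zero-pad to 7 bytes: K' = 27 5b 71 d3 00 00 00.
K' ⊕ ipad = 11 6d 47 e5 36 36 36; K' ⊕ opad = 7b 07 2d 8f 5c 5c 5c.
m1: inner = H(11 6d 47 e5 36 36 36 1b) = 67; tag = H(7b 07 2d 8f 5c 5c 5c 67) = b9 ← matches
m2: inner = H(11 6d 47 e5 36 36 36 5f) = ab; tag = H(7b 07 2d 8f 5c 5c 5c ab) = fd
m3: inner = H(11 6d 47 e5 36 36 36 e8) = 34; tag = H(7b 07 2d 8f 5c 5c 5c 34) = 86
m4: inner = H(11 6d 47 e5 36 36 36 fd) = 49; tag = H(7b 07 2d 8f 5c 5c 5c 49) = 9b

1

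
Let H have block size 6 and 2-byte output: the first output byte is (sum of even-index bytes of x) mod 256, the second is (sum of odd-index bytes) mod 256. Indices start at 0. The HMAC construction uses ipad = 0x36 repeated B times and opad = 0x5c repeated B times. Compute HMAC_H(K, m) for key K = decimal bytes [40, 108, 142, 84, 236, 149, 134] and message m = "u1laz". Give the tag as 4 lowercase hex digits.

Key decimal bytes [40, 108, 142, 84, 236, 149, 134] = 28 6c 8e 54 ec 95 86 is 7 bytes > B = 6, so hash it first: H(key) = 28 55, then zero-pad to 6 bytes: K' = 28 55 00 00 00 00.
K' ⊕ ipad = 1e 63 36 36 36 36.  K' ⊕ opad = 74 09 5c 5c 5c 5c.
Inner input = (K'⊕ipad) ∥ m = 1e 63 36 36 36 36 ∥ 75 31 6c 61 7a.
Inner hash: even-index sum = 485 mod 256 = 229; odd-index sum = 353 mod 256 = 97 → e5 61.
Outer input = (K'⊕opad) ∥ inner = 74 09 5c 5c 5c 5c ∥ e5 61.
Outer hash (tag): even-index sum = 529 mod 256 = 17; odd-index sum = 290 mod 256 = 34 → 11 22.

1122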